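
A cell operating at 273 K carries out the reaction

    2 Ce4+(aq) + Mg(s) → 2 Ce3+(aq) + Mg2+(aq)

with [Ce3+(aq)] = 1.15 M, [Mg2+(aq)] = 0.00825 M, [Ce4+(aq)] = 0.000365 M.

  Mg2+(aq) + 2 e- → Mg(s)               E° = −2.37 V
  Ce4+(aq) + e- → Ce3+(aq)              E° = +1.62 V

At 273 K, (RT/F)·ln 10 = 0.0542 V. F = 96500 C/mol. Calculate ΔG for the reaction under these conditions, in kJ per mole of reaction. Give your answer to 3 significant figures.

−744 kJ/mol

The standard cell potential is +1.62 − (−2.37) = +3.99 V, with n = 2 electrons in the balanced equation.
Q = ([Ce3+(aq)]^2·[Mg2+(aq)]) / [Ce4+(aq)]^2 = 8.19×10^4, so log Q = 4.913 and E = +3.99 − (0.0542/2)(4.913) = +3.8569 V.
Then ΔG = −nFE = −2 × 96500 × +3.8569 J/mol = −744 kJ/mol.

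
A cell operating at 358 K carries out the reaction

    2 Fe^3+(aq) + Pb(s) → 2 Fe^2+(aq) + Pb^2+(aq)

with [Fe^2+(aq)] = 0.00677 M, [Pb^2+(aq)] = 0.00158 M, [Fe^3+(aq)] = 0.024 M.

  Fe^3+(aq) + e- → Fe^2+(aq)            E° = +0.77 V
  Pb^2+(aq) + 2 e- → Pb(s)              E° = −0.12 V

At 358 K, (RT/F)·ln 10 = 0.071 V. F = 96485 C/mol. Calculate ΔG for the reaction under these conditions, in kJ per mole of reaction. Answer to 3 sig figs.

−198 kJ/mol

With Fe³⁺/Fe²⁺ reduced at the cathode, E°cell = +0.77 − (−0.12) = +0.89 V and n = 2.
Here Q = ([Fe^2+(aq)]^2·[Pb^2+(aq)]) / [Fe^3+(aq)]^2 = 0.000126 (log Q = −3.901), giving E = +0.89 − (0.071/2)·(−3.901) = +1.0285 V.
Finally ΔG = −nFE = −(2)(96485 C/mol)(+1.0285 V) = −198 kJ/mol.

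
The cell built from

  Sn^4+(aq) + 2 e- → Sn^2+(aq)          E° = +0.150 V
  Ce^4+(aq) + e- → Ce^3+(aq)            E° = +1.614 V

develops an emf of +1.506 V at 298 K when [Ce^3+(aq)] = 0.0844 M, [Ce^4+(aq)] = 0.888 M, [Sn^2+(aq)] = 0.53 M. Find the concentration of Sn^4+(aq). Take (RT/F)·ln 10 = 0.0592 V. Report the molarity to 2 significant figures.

The Ce⁴⁺/Ce³⁺ couple has the larger reduction potential, so it is the cathode: E°cell = +1.614 − (+0.150) = +1.464 V and n = 2.
Rearranging E = E° − (0.0592/n)·log Q gives log Q = 2(+1.464 − (+1.506))/0.0592 = −1.419.
The balanced reaction is 2 Ce^4+(aq) + Sn^2+(aq) → 2 Ce^3+(aq) + Sn^4+(aq), so Q = ([Ce^3+(aq)]^2·[Sn^4+(aq)]) / ([Ce^4+(aq)]^2·[Sn^2+(aq)]).
Substituting the known concentrations and solving, log [Sn^4+(aq)] = 0.349 and [Sn^4+(aq)] = 2.2 M.

2.2 M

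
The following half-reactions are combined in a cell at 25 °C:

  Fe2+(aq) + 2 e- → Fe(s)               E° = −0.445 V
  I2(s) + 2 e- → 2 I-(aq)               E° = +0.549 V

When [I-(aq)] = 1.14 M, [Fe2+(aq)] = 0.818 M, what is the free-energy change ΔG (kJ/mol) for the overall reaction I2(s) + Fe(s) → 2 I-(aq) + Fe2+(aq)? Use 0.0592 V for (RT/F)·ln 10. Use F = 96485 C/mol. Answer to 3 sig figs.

E°cell = +0.549 − (−0.445) = +0.994 V; the balanced reaction transfers n = 2 electrons.
The reaction quotient is [I-(aq)]^2·[Fe2+(aq)] = 1.06; by Nernst, E = +0.994 − (0.0592/2)(0.027) = +0.9932 V.
Then ΔG = −nFE = −2 × 96485 × +0.9932 J/mol = −192 kJ/mol.

−192 kJ/mol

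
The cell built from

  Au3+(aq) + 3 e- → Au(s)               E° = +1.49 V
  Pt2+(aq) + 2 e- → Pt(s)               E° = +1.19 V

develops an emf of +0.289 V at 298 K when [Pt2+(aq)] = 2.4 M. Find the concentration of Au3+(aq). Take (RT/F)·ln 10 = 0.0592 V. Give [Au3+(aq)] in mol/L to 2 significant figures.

1.0 M

The Au³⁺/Au couple has the larger reduction potential, so it is the cathode: E°cell = +1.49 − (+1.19) = +0.30 V and n = 6.
Rearranging E = E° − (0.0592/n)·log Q gives log Q = 6(+0.30 − (+0.289))/0.0592 = 1.115.
Balancing electrons gives 2 Au3+(aq) + 3 Pt(s) → 2 Au(s) + 3 Pt2+(aq); thus Q = [Pt2+(aq)]^3 / [Au3+(aq)]^2.
Substituting the known concentrations and solving, log [Au3+(aq)] = 0.013 and [Au3+(aq)] = 1.0 M.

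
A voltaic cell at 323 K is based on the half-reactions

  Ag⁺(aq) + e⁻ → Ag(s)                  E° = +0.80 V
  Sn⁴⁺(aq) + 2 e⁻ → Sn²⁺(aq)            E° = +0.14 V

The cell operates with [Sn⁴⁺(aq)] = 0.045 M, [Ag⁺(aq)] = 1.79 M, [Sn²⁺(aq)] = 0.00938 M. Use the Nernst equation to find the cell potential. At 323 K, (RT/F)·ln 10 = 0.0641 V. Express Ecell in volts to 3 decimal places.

+0.654 V

Since E°(Ag⁺/Ag) > E°(Sn⁴⁺/Sn²⁺), Ag⁺/Ag serves as the cathode.
E°cell = E°cat − E°an = +0.80 − (+0.14) = +0.66 V; n = 2.
The balanced reaction is 2 Ag⁺(aq) + Sn²⁺(aq) → 2 Ag(s) + Sn⁴⁺(aq), so Q = [Sn⁴⁺(aq)] / ([Ag⁺(aq)]^2·[Sn²⁺(aq)]) = 1.5 and log Q = 0.175.
Applying E = E° − (RT ln10/nF)·log Q gives +0.66 − (0.0641/2)(0.175) = +0.654 V.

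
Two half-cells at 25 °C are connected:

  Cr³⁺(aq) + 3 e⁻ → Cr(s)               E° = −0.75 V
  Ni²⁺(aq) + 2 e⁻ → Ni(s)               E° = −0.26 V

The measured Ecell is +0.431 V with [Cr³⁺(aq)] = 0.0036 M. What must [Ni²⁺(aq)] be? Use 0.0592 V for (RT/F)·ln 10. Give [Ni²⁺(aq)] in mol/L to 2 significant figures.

0.00024 M

With Ni²⁺/Ni at the cathode and Cr³⁺/Cr at the anode, E°cell = −0.26 − (−0.75) = +0.49 V (n = 6).
Rearranging E = E° − (0.0592/n)·log Q gives log Q = 6(+0.49 − (+0.431))/0.0592 = 5.980.
Balancing electrons gives 3 Ni²⁺(aq) + 2 Cr(s) → 3 Ni(s) + 2 Cr³⁺(aq); thus Q = [Cr³⁺(aq)]^2 / [Ni²⁺(aq)]^3.
Isolating [Ni²⁺(aq)] in Q = 10^{5.980} yields log [Ni²⁺(aq)] = −3.622, i.e. 0.00024 M.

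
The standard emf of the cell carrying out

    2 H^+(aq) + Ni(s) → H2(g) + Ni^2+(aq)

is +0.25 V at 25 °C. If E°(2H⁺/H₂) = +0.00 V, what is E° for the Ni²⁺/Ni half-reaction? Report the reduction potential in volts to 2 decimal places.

−0.25 V

In the reaction as written the 2H⁺/H₂ couple is reduced (cathode) and Ni²⁺/Ni is oxidized (anode), so E°cell = E°(2H⁺/H₂) − E°(Ni²⁺/Ni).
E°(Ni²⁺/Ni) = E°(cathode) − E°cell = +0.00 − (+0.25) = −0.25 V.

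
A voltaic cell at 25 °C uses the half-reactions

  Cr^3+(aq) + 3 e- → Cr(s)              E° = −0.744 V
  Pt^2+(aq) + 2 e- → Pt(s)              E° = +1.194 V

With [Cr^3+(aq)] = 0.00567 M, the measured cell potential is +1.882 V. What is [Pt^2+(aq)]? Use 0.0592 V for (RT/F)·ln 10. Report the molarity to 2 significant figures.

With Pt²⁺/Pt at the cathode and Cr³⁺/Cr at the anode, E°cell = +1.194 − (−0.744) = +1.938 V (n = 6).
Since E = E° − (0.0592/n)·log Q, log Q = n(E° − E)/0.0592 = 5.676.
For 3 Pt^2+(aq) + 2 Cr(s) → 3 Pt(s) + 2 Cr^3+(aq), the reaction quotient is Q = [Cr^3+(aq)]^2 / [Pt^2+(aq)]^3.
Substituting the known concentrations and solving, log [Pt^2+(aq)] = −3.390 and [Pt^2+(aq)] = 0.00041 M.

0.00041 M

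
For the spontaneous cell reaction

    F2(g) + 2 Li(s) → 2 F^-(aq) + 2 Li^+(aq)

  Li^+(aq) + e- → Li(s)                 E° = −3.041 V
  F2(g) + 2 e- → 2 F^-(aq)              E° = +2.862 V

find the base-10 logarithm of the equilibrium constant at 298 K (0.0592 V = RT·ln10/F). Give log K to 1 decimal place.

log K = 199.4

The F₂/F⁻ couple is reduced (cathode); E°cell = +2.862 − (−3.041) = +5.903 V with n = 2.
At equilibrium E = 0, so log K = nE°cell / 0.0592 = (2)(+5.903) / 0.0592 = 199.4.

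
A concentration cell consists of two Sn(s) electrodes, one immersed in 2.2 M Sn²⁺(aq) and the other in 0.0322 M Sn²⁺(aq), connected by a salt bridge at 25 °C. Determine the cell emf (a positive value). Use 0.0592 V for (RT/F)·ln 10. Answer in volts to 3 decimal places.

0.054 V

For a concentration cell E°cell = 0, since both electrodes use the same couple.
The compartment with the higher Sn²⁺(aq) concentration (2.2 M) acts as the cathode; ions are reduced there and produced at the dilute (0.0322 M) anode.
With n = 2, Ecell = −(0.0592/2)·log([dilute]/[conc]) = −(0.0592/2)·log(0.0322/2.2) = +0.054 V.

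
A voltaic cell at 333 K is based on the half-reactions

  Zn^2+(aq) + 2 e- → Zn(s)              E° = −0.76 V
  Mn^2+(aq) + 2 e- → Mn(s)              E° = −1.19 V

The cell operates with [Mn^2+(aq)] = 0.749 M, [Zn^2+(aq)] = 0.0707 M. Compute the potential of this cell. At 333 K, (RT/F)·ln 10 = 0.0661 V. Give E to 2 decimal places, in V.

Since E°(Zn²⁺/Zn) > E°(Mn²⁺/Mn), Zn²⁺/Zn serves as the cathode.
The standard potential is −0.76 − (−1.19) = +0.43 V and the balanced reaction transfers n = 2 electrons.
Balancing gives Zn^2+(aq) + Mn(s) → Zn(s) + Mn^2+(aq); hence Q = [Mn^2+(aq)] / [Zn^2+(aq)] = 10.6 (log Q = 1.025).
By the Nernst equation, E = +0.43 − (0.0661/2)·(1.025) = +0.40 V.

+0.40 V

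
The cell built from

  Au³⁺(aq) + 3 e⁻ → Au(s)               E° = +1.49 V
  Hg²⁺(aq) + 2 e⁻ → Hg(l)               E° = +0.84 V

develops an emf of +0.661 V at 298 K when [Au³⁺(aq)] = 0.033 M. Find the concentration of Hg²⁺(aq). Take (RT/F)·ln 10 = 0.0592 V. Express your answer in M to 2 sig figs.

The Au³⁺/Au couple has the larger reduction potential, so it is the cathode: E°cell = +1.49 − (+0.84) = +0.65 V and n = 6.
Since E = E° − (0.0592/n)·log Q, log Q = n(E° − E)/0.0592 = −1.115.
Balancing electrons gives 2 Au³⁺(aq) + 3 Hg(l) → 2 Au(s) + 3 Hg²⁺(aq); thus Q = [Hg²⁺(aq)]^3 / [Au³⁺(aq)]^2.
Isolating [Hg²⁺(aq)] in Q = 10^{−1.115} yields log [Hg²⁺(aq)] = −1.359, i.e. 0.044 M.

0.044 M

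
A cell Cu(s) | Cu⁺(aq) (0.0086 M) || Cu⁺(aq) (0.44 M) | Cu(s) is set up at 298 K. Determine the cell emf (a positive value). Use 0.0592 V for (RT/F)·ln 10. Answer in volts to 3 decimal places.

0.101 V

For a concentration cell E°cell = 0, since both electrodes use the same couple.
The compartment with the higher Cu⁺(aq) concentration (0.44 M) acts as the cathode; ions are reduced there and produced at the dilute (0.0086 M) anode.
With n = 1, Ecell = −(0.0592/1)·log([dilute]/[conc]) = −(0.0592/1)·log(0.0086/0.44) = +0.101 V.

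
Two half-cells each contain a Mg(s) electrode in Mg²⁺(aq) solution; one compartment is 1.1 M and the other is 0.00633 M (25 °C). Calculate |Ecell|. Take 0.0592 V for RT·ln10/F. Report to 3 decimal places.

0.066 V

For a concentration cell E°cell = 0, since both electrodes use the same couple.
The compartment with the higher Mg²⁺(aq) concentration (1.1 M) acts as the cathode; ions are reduced there and produced at the dilute (0.00633 M) anode.
With n = 2, Ecell = −(0.0592/2)·log([dilute]/[conc]) = −(0.0592/2)·log(0.00633/1.1) = +0.066 V.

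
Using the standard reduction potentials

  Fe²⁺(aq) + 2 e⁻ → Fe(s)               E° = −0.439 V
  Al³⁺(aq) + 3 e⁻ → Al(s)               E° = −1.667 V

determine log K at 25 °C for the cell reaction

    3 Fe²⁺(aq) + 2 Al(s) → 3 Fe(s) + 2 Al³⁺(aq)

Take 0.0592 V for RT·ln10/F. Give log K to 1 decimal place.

The Fe²⁺/Fe couple is reduced (cathode); E°cell = −0.439 − (−1.667) = +1.228 V with n = 6.
At equilibrium E = 0, so log K = nE°cell / 0.0592 = (6)(+1.228) / 0.0592 = 124.5.

log K = 124.5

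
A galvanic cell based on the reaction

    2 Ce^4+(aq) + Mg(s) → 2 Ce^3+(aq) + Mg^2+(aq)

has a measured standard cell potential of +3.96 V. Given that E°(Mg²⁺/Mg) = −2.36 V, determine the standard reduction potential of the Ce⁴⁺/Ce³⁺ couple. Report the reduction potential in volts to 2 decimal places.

In the reaction as written the Ce⁴⁺/Ce³⁺ couple is reduced (cathode) and Mg²⁺/Mg is oxidized (anode), so E°cell = E°(Ce⁴⁺/Ce³⁺) − E°(Mg²⁺/Mg).
E°(Ce⁴⁺/Ce³⁺) = E°cell + E°(anode) = +3.96 + (−2.36) = +1.60 V.

+1.60 V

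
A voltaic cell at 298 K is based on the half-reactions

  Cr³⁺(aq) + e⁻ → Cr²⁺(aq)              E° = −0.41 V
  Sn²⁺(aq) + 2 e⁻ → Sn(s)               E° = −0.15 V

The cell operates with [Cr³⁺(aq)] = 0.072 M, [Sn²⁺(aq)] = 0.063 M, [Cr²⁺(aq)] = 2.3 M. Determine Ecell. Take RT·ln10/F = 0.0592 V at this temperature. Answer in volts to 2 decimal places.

Since E°(Sn²⁺/Sn) > E°(Cr³⁺/Cr²⁺), Sn²⁺/Sn serves as the cathode.
The standard potential is −0.15 − (−0.41) = +0.26 V and the balanced reaction transfers n = 2 electrons.
The balanced reaction is Sn²⁺(aq) + 2 Cr²⁺(aq) → Sn(s) + 2 Cr³⁺(aq), so Q = [Cr³⁺(aq)]^2 / ([Sn²⁺(aq)]·[Cr²⁺(aq)]^2) = 0.0156 and log Q = −1.808.
Applying E = E° − (RT ln10/nF)·log Q gives +0.26 − (0.0592/2)(−1.808) = +0.31 V.

+0.31 V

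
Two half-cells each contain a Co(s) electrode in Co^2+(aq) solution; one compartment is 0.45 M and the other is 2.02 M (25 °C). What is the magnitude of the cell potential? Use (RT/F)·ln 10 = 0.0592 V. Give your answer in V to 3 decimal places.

0.019 V

For a concentration cell E°cell = 0, since both electrodes use the same couple.
The compartment with the higher Co^2+(aq) concentration (2.02 M) acts as the cathode; ions are reduced there and produced at the dilute (0.45 M) anode.
With n = 2, Ecell = −(0.0592/2)·log([dilute]/[conc]) = −(0.0592/2)·log(0.45/2.02) = +0.019 V.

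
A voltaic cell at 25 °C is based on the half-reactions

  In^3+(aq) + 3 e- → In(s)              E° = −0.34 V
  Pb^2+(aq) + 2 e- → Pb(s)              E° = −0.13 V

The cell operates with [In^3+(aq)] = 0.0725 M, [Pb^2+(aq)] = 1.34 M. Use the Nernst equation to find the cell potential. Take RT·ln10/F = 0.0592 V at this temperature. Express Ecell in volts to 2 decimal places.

+0.24 V

Since E°(Pb²⁺/Pb) > E°(In³⁺/In), Pb²⁺/Pb serves as the cathode.
E°cell = E°cat − E°an = −0.13 − (−0.34) = +0.21 V; n = 6.
The balanced reaction is 3 Pb^2+(aq) + 2 In(s) → 3 Pb(s) + 2 In^3+(aq), so Q = [In^3+(aq)]^2 / [Pb^2+(aq)]^3 = 0.00218 and log Q = −2.661.
Applying E = E° − (RT ln10/nF)·log Q gives +0.21 − (0.0592/6)(−2.661) = +0.24 V.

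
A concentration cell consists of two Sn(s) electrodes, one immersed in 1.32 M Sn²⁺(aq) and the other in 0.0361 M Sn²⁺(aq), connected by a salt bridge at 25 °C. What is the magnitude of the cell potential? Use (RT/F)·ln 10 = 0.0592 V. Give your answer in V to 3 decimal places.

For a concentration cell E°cell = 0, since both electrodes use the same couple.
The compartment with the higher Sn²⁺(aq) concentration (1.32 M) acts as the cathode; ions are reduced there and produced at the dilute (0.0361 M) anode.
With n = 2, Ecell = −(0.0592/2)·log([dilute]/[conc]) = −(0.0592/2)·log(0.0361/1.32) = +0.046 V.

0.046 V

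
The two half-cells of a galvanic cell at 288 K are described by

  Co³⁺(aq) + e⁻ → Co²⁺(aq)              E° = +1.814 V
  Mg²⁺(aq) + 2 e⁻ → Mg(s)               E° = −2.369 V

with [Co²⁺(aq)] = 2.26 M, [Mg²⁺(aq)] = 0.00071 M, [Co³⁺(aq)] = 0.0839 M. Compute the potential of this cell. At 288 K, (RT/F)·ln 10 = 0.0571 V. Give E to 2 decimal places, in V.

+4.19 V

Since E°(Co³⁺/Co²⁺) > E°(Mg²⁺/Mg), Co³⁺/Co²⁺ serves as the cathode.
E°cell = +1.814 − (−2.369) = +4.183 V, with n = 2 electrons transferred.
Balancing gives 2 Co³⁺(aq) + Mg(s) → 2 Co²⁺(aq) + Mg²⁺(aq); hence Q = ([Co²⁺(aq)]^2·[Mg²⁺(aq)]) / [Co³⁺(aq)]^2 = 0.515 (log Q = −0.288).
By the Nernst equation, E = +4.183 − (0.0571/2)·(−0.288) = +4.19 V.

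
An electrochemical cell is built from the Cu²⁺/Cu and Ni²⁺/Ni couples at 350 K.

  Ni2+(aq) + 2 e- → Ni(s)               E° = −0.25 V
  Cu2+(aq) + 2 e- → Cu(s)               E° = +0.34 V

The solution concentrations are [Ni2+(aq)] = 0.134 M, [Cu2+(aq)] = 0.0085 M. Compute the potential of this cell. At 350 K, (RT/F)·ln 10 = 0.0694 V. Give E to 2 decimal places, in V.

+0.55 V

Since E°(Cu²⁺/Cu) > E°(Ni²⁺/Ni), Cu²⁺/Cu serves as the cathode.
The standard potential is +0.34 − (−0.25) = +0.59 V and the balanced reaction transfers n = 2 electrons.
The balanced reaction is Cu2+(aq) + Ni(s) → Cu(s) + Ni2+(aq), so Q = [Ni2+(aq)] / [Cu2+(aq)] = 15.8 and log Q = 1.198.
Applying E = E° − (RT ln10/nF)·log Q gives +0.59 − (0.0694/2)(1.198) = +0.55 V.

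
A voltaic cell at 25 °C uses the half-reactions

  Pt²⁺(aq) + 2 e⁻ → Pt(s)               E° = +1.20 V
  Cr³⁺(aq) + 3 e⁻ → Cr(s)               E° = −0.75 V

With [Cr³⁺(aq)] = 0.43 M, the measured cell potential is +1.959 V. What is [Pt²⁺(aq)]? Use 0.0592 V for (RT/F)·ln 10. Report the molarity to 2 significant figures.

1.1 M

With Pt²⁺/Pt at the cathode and Cr³⁺/Cr at the anode, E°cell = +1.20 − (−0.75) = +1.95 V (n = 6).
Rearranging E = E° − (0.0592/n)·log Q gives log Q = 6(+1.95 − (+1.959))/0.0592 = −0.912.
For 3 Pt²⁺(aq) + 2 Cr(s) → 3 Pt(s) + 2 Cr³⁺(aq), the reaction quotient is Q = [Cr³⁺(aq)]^2 / [Pt²⁺(aq)]^3.
Substituting the known concentrations and solving, log [Pt²⁺(aq)] = 0.060 and [Pt²⁺(aq)] = 1.1 M.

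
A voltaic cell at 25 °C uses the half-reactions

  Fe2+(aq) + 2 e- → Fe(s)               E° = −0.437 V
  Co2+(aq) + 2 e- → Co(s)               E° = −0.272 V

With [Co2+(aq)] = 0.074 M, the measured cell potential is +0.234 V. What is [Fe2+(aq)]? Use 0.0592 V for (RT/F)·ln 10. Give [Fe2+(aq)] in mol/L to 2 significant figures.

0.00035 M

The Co²⁺/Co couple has the larger reduction potential, so it is the cathode: E°cell = −0.272 − (−0.437) = +0.165 V and n = 2.
Since E = E° − (0.0592/n)·log Q, log Q = n(E° − E)/0.0592 = −2.331.
For Co2+(aq) + Fe(s) → Co(s) + Fe2+(aq), the reaction quotient is Q = [Fe2+(aq)] / [Co2+(aq)].
Isolating [Fe2+(aq)] in Q = 10^{−2.331} yields log [Fe2+(aq)] = −3.462, i.e. 0.00035 M.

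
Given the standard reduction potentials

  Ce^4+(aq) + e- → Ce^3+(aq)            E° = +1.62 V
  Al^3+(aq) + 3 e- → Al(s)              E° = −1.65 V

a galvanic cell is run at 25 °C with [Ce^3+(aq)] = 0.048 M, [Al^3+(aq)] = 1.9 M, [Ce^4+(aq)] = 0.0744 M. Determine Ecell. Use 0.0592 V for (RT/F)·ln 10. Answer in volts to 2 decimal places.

+3.28 V

Ce⁴⁺/Ce³⁺ is reduced (cathode, E° = +1.62 V) and Al³⁺/Al is oxidized (anode).
E°cell = E°cat − E°an = +1.62 − (−1.65) = +3.27 V; n = 3.
Balancing gives 3 Ce^4+(aq) + Al(s) → 3 Ce^3+(aq) + Al^3+(aq); hence Q = ([Ce^3+(aq)]^3·[Al^3+(aq)]) / [Ce^4+(aq)]^3 = 0.51 (log Q = −0.292).
Applying E = E° − (RT ln10/nF)·log Q gives +3.27 − (0.0592/3)(−0.292) = +3.28 V.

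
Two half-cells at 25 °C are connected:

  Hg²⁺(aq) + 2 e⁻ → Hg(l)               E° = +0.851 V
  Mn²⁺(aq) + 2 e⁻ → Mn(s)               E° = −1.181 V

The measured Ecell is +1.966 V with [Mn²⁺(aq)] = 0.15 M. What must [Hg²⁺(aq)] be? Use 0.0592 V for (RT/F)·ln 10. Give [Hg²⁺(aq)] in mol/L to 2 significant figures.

The Hg²⁺/Hg couple has the larger reduction potential, so it is the cathode: E°cell = +0.851 − (−1.181) = +2.032 V and n = 2.
Since E = E° − (0.0592/n)·log Q, log Q = n(E° − E)/0.0592 = 2.230.
Balancing electrons gives Hg²⁺(aq) + Mn(s) → Hg(l) + Mn²⁺(aq); thus Q = [Mn²⁺(aq)] / [Hg²⁺(aq)].
Substituting the known concentrations and solving, log [Hg²⁺(aq)] = −3.054 and [Hg²⁺(aq)] = 0.00088 M.

0.00088 M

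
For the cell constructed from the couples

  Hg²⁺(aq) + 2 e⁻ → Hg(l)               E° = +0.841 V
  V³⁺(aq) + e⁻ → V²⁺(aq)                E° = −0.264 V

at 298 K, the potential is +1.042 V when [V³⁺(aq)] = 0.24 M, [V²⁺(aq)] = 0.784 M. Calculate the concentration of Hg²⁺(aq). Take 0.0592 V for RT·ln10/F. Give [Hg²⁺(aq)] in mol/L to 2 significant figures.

Hg²⁺/Hg is the cathode (higher E°); E°cell = +0.841 − (−0.264) = +1.105 V with n = 2.
Since E = E° − (0.0592/n)·log Q, log Q = n(E° − E)/0.0592 = 2.128.
Balancing electrons gives Hg²⁺(aq) + 2 V²⁺(aq) → Hg(l) + 2 V³⁺(aq); thus Q = [V³⁺(aq)]^2 / ([Hg²⁺(aq)]·[V²⁺(aq)]^2).
Solving for the unknown gives log [Hg²⁺(aq)] = −3.156, so [Hg²⁺(aq)] ≈ 0.00070 M.

0.00070 M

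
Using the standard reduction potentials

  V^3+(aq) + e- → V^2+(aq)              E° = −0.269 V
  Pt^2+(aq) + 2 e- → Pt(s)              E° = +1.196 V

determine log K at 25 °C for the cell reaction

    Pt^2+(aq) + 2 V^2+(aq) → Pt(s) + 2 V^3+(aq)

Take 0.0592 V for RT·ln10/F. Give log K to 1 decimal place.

log K = 49.5

The Pt²⁺/Pt couple is reduced (cathode); E°cell = +1.196 − (−0.269) = +1.465 V with n = 2.
At equilibrium E = 0, so log K = nE°cell / 0.0592 = (2)(+1.465) / 0.0592 = 49.5.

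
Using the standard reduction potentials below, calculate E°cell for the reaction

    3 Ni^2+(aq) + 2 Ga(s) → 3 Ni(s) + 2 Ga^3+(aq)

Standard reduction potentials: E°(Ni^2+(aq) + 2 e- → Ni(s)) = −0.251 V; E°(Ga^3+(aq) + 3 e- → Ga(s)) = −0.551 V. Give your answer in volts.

Ni^2+(aq) gains electrons, so the Ni²⁺/Ni couple is the cathode; the Ga³⁺/Ga couple is the anode.
E°cell = E°(cathode) − E°(anode) = −0.251 − (−0.551) = +0.300 V.

+0.300 V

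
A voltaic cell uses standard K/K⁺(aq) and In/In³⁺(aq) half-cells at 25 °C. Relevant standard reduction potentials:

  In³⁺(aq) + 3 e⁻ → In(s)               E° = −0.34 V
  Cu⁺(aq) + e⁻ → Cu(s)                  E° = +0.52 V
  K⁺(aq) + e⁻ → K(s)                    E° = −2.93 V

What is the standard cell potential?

The In³⁺/In couple has the higher E°, so In ion is reduced (cathode) and K is oxidized (anode).
E°cell = E°(cathode) − E°(anode) = −0.34 − (−2.93) = +2.59 V.

+2.59 V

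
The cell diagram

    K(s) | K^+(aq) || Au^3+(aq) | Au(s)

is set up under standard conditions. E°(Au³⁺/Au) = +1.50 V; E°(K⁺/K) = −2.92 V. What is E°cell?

By convention the left-hand electrode in cell notation is the anode (oxidation) and the right-hand electrode is the cathode (reduction).
E°cell = E°(right) − E°(left) = +1.50 − (−2.92) = +4.42 V.

+4.42 V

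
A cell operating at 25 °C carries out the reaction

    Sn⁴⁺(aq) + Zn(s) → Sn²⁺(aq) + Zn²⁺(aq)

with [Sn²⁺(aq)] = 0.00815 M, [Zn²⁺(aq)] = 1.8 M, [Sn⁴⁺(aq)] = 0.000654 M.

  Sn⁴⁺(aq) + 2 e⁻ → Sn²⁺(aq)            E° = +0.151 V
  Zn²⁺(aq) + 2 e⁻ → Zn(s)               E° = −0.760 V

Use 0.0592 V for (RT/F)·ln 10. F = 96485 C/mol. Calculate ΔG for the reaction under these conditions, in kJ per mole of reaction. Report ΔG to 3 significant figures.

With Sn⁴⁺/Sn²⁺ reduced at the cathode, E°cell = +0.151 − (−0.760) = +0.911 V and n = 2.
Here Q = ([Sn²⁺(aq)]·[Zn²⁺(aq)]) / [Sn⁴⁺(aq)] = 22.4 (log Q = 1.351), giving E = +0.911 − (0.0592/2)·(1.351) = +0.8710 V.
Then ΔG = −nFE = −2 × 96485 × +0.8710 J/mol = −168 kJ/mol.

−168 kJ/mol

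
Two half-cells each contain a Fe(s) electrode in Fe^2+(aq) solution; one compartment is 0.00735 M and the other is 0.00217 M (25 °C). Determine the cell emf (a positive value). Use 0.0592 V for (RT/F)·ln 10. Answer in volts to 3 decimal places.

0.016 V

For a concentration cell E°cell = 0, since both electrodes use the same couple.
The compartment with the higher Fe^2+(aq) concentration (0.00735 M) acts as the cathode; ions are reduced there and produced at the dilute (0.00217 M) anode.
With n = 2, Ecell = −(0.0592/2)·log([dilute]/[conc]) = −(0.0592/2)·log(0.00217/0.00735) = +0.016 V.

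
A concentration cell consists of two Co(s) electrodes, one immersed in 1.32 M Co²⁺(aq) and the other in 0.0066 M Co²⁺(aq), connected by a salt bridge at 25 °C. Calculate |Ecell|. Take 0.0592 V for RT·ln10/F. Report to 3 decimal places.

For a concentration cell E°cell = 0, since both electrodes use the same couple.
The compartment with the higher Co²⁺(aq) concentration (1.32 M) acts as the cathode; ions are reduced there and produced at the dilute (0.0066 M) anode.
With n = 2, Ecell = −(0.0592/2)·log([dilute]/[conc]) = −(0.0592/2)·log(0.0066/1.32) = +0.068 V.

0.068 V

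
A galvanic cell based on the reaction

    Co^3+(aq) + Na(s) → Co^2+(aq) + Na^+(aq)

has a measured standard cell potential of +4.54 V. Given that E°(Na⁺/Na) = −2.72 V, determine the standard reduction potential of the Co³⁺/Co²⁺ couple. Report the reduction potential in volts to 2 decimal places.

In the reaction as written the Co³⁺/Co²⁺ couple is reduced (cathode) and Na⁺/Na is oxidized (anode), so E°cell = E°(Co³⁺/Co²⁺) − E°(Na⁺/Na).
E°(Co³⁺/Co²⁺) = E°cell + E°(anode) = +4.54 + (−2.72) = +1.82 V.

+1.82 V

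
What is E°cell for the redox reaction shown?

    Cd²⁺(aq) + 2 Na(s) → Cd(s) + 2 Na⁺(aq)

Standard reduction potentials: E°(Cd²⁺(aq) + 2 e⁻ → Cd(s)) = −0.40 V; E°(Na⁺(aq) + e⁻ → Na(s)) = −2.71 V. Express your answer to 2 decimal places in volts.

+2.31 V

Cd²⁺(aq) gains electrons, so the Cd²⁺/Cd couple is the cathode; the Na⁺/Na couple is the anode.
E°cell = E°(cathode) − E°(anode) = −0.40 − (−2.71) = +2.31 V.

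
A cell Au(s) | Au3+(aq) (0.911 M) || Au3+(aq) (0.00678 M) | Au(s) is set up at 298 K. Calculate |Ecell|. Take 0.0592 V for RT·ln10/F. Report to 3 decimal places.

0.042 V

For a concentration cell E°cell = 0, since both electrodes use the same couple.
The compartment with the higher Au3+(aq) concentration (0.911 M) acts as the cathode; ions are reduced there and produced at the dilute (0.00678 M) anode.
With n = 3, Ecell = −(0.0592/3)·log([dilute]/[conc]) = −(0.0592/3)·log(0.00678/0.911) = +0.042 V.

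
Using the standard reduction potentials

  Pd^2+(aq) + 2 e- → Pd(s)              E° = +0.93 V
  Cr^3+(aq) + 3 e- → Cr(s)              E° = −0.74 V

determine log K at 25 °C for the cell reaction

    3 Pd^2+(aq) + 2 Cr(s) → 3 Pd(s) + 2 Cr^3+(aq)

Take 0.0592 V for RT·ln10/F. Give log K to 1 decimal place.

The Pd²⁺/Pd couple is reduced (cathode); E°cell = +0.93 − (−0.74) = +1.67 V with n = 6.
At equilibrium E = 0, so log K = nE°cell / 0.0592 = (6)(+1.67) / 0.0592 = 169.3.

log K = 169.3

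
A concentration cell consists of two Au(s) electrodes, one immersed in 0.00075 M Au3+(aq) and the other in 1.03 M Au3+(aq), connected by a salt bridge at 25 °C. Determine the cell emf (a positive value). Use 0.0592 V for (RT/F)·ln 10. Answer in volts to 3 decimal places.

For a concentration cell E°cell = 0, since both electrodes use the same couple.
The compartment with the higher Au3+(aq) concentration (1.03 M) acts as the cathode; ions are reduced there and produced at the dilute (0.00075 M) anode.
With n = 3, Ecell = −(0.0592/3)·log([dilute]/[conc]) = −(0.0592/3)·log(0.00075/1.03) = +0.062 V.

0.062 V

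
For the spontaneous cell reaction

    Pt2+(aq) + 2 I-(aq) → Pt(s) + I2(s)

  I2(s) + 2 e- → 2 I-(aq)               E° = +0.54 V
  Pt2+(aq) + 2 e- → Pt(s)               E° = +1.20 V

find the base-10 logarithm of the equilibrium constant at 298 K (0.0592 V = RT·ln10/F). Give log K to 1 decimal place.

The Pt²⁺/Pt couple is reduced (cathode); E°cell = +1.20 − (+0.54) = +0.66 V with n = 2.
At equilibrium E = 0, so log K = nE°cell / 0.0592 = (2)(+0.66) / 0.0592 = 22.3.

log K = 22.3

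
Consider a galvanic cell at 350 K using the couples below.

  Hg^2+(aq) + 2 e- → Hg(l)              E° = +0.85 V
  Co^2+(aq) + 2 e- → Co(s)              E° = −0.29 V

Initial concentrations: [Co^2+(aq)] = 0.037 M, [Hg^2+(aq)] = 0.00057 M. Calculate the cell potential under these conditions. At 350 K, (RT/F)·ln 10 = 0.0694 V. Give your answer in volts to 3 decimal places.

+1.077 V

The Hg²⁺/Hg couple has the more positive E°, so it is the cathode; Co²⁺/Co is the anode.
The standard potential is +0.85 − (−0.29) = +1.14 V and the balanced reaction transfers n = 2 electrons.
For the overall reaction Hg^2+(aq) + Co(s) → Hg(l) + Co^2+(aq), Q = [Co^2+(aq)] / [Hg^2+(aq)] = 64.9, giving log Q = 1.812.
By the Nernst equation, E = +1.14 − (0.0694/2)·(1.812) = +1.077 V.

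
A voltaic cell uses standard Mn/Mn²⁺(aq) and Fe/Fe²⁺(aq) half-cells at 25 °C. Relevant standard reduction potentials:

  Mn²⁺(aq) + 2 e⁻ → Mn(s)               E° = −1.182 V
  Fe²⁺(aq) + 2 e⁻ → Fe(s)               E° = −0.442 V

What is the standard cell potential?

The Fe²⁺/Fe couple has the higher E°, so Fe ion is reduced (cathode) and Mn is oxidized (anode).
E°cell = E°(cathode) − E°(anode) = −0.442 − (−1.182) = +0.740 V.

+0.740 V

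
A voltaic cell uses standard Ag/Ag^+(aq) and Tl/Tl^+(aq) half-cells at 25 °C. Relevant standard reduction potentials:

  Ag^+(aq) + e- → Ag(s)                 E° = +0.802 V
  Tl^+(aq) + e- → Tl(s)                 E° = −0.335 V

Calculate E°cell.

+1.137 V

Of the two couples in this cell, the one with the more positive reduction potential is reduced at the cathode: here that is Ag⁺/Ag (+0.802 V); Tl⁺/Tl (−0.335 V) is the anode.
E°cell = E°(cathode) − E°(anode) = +0.802 − (−0.335) = +1.137 V.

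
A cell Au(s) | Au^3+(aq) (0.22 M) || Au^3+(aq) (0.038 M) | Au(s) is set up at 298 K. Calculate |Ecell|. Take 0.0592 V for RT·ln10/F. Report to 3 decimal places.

0.015 V

For a concentration cell E°cell = 0, since both electrodes use the same couple.
The compartment with the higher Au^3+(aq) concentration (0.22 M) acts as the cathode; ions are reduced there and produced at the dilute (0.038 M) anode.
With n = 3, Ecell = −(0.0592/3)·log([dilute]/[conc]) = −(0.0592/3)·log(0.038/0.22) = +0.015 V.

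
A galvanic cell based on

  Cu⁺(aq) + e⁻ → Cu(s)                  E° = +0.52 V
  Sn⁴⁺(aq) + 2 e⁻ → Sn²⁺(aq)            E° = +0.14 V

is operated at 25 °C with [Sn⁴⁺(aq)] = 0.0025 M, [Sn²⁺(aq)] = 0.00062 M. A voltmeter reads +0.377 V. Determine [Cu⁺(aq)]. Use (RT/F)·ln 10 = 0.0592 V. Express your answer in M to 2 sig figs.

1.8 M

With Cu⁺/Cu at the cathode and Sn⁴⁺/Sn²⁺ at the anode, E°cell = +0.52 − (+0.14) = +0.38 V (n = 2).
Since E = E° − (0.0592/n)·log Q, log Q = n(E° − E)/0.0592 = 0.101.
Balancing electrons gives 2 Cu⁺(aq) + Sn²⁺(aq) → 2 Cu(s) + Sn⁴⁺(aq); thus Q = [Sn⁴⁺(aq)] / ([Cu⁺(aq)]^2·[Sn²⁺(aq)]).
Substituting the known concentrations and solving, log [Cu⁺(aq)] = 0.252 and [Cu⁺(aq)] = 1.8 M.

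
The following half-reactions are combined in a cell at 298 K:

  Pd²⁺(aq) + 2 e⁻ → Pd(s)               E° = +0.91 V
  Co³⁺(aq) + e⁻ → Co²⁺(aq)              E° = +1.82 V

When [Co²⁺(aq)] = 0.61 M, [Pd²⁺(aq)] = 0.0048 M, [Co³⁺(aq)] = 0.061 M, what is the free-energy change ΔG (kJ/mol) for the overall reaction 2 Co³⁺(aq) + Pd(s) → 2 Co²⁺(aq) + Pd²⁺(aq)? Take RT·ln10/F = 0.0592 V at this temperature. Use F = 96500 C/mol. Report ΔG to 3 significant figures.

The standard cell potential is +1.82 − (+0.91) = +0.91 V, with n = 2 electrons in the balanced equation.
Q = ([Co²⁺(aq)]^2·[Pd²⁺(aq)]) / [Co³⁺(aq)]^2 = 0.48, so log Q = −0.319 and E = +0.91 − (0.0592/2)(−0.319) = +0.9194 V.
ΔG = −nFE = −(2)(96500)(+0.9194) J/mol = −177 kJ/mol.

−177 kJ/mol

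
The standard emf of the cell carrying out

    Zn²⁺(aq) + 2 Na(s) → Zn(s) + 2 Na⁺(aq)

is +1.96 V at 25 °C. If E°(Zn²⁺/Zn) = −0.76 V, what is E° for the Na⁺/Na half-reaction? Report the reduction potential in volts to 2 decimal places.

In the reaction as written the Zn²⁺/Zn couple is reduced (cathode) and Na⁺/Na is oxidized (anode), so E°cell = E°(Zn²⁺/Zn) − E°(Na⁺/Na).
E°(Na⁺/Na) = E°(cathode) − E°cell = −0.76 − (+1.96) = −2.72 V.

−2.72 V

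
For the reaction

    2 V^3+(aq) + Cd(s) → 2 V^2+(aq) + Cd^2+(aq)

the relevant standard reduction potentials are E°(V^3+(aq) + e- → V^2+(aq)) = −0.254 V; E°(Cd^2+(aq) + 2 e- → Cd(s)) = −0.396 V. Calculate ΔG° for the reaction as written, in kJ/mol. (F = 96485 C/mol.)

−27.4 kJ/mol

In the reaction as written V^3+(aq) is reduced, so the V³⁺/V²⁺ couple is the cathode and Cd²⁺/Cd is the anode.
E°cell = −0.254 − (−0.396) = +0.142 V; balancing electrons gives n = 2.
ΔG° = −nFE°cell = −(2)(96485)(+0.142) J/mol = −27.4 kJ/mol.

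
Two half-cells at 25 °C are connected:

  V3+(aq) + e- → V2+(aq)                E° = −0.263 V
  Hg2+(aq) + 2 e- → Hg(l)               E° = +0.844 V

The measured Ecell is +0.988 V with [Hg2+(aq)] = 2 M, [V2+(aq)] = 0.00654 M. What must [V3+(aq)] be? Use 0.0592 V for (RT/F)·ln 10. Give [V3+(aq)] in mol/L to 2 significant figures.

The Hg²⁺/Hg couple has the larger reduction potential, so it is the cathode: E°cell = +0.844 − (−0.263) = +1.107 V and n = 2.
Since E = E° − (0.0592/n)·log Q, log Q = n(E° − E)/0.0592 = 4.020.
The balanced reaction is Hg2+(aq) + 2 V2+(aq) → Hg(l) + 2 V3+(aq), so Q = [V3+(aq)]^2 / ([Hg2+(aq)]·[V2+(aq)]^2).
Solving for the unknown gives log [V3+(aq)] = −0.024, so [V3+(aq)] ≈ 0.95 M.

0.95 M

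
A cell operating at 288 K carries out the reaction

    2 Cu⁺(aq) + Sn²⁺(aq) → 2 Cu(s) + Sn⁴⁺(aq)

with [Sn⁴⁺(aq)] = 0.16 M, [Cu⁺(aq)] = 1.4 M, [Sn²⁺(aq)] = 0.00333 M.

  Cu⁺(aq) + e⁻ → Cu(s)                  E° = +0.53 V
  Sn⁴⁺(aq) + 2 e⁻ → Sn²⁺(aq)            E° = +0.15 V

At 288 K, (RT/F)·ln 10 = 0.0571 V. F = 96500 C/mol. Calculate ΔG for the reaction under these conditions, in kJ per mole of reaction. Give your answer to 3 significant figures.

E°cell = +0.53 − (+0.15) = +0.38 V; the balanced reaction transfers n = 2 electrons.
Q = [Sn⁴⁺(aq)] / ([Cu⁺(aq)]^2·[Sn²⁺(aq)]) = 24.5, so log Q = 1.389 and E = +0.38 − (0.0571/2)(1.389) = +0.3403 V.
ΔG = −nFE = −(2)(96500)(+0.3403) J/mol = −65.7 kJ/mol.

−65.7 kJ/mol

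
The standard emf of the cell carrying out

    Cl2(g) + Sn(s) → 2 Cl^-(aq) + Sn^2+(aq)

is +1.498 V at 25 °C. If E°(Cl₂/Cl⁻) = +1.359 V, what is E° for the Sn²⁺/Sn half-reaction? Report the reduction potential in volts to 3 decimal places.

−0.139 V

In the reaction as written the Cl₂/Cl⁻ couple is reduced (cathode) and Sn²⁺/Sn is oxidized (anode), so E°cell = E°(Cl₂/Cl⁻) − E°(Sn²⁺/Sn).
E°(Sn²⁺/Sn) = E°(cathode) − E°cell = +1.359 − (+1.498) = −0.139 V.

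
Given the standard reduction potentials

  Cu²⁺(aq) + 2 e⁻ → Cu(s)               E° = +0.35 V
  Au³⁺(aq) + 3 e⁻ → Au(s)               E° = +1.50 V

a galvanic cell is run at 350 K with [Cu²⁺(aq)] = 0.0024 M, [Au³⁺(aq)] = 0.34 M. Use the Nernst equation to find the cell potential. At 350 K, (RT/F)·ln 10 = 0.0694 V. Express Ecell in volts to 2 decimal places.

+1.23 V

Au³⁺/Au is reduced (cathode, E° = +1.50 V) and Cu²⁺/Cu is oxidized (anode).
The standard potential is +1.50 − (+0.35) = +1.15 V and the balanced reaction transfers n = 6 electrons.
For the overall reaction 2 Au³⁺(aq) + 3 Cu(s) → 2 Au(s) + 3 Cu²⁺(aq), Q = [Cu²⁺(aq)]^3 / [Au³⁺(aq)]^2 = 1.2×10^−7, giving log Q = −6.922.
E = E° − (0.0694/n)·log Q = +1.15 − (0.0694/6)(−6.922) = +1.23 V.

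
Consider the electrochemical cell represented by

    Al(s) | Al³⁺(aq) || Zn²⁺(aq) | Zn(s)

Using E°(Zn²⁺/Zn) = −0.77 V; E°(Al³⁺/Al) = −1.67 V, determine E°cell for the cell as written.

By convention the left-hand electrode in cell notation is the anode (oxidation) and the right-hand electrode is the cathode (reduction).
E°cell = E°(right) − E°(left) = −0.77 − (−1.67) = +0.90 V.

+0.90 V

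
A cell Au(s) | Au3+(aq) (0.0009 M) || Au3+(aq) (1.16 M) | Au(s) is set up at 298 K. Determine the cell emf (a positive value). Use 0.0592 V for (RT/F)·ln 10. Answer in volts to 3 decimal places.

For a concentration cell E°cell = 0, since both electrodes use the same couple.
The compartment with the higher Au3+(aq) concentration (1.16 M) acts as the cathode; ions are reduced there and produced at the dilute (0.0009 M) anode.
With n = 3, Ecell = −(0.0592/3)·log([dilute]/[conc]) = −(0.0592/3)·log(0.0009/1.16) = +0.061 V.

0.061 V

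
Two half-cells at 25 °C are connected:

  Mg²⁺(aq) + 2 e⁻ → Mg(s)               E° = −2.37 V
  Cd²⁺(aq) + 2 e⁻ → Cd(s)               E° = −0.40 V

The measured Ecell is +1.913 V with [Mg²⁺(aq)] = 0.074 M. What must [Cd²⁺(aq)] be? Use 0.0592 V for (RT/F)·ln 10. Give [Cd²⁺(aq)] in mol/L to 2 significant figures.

0.00088 M

The Cd²⁺/Cd couple has the larger reduction potential, so it is the cathode: E°cell = −0.40 − (−2.37) = +1.97 V and n = 2.
Since E = E° − (0.0592/n)·log Q, log Q = n(E° − E)/0.0592 = 1.926.
For Cd²⁺(aq) + Mg(s) → Cd(s) + Mg²⁺(aq), the reaction quotient is Q = [Mg²⁺(aq)] / [Cd²⁺(aq)].
Solving for the unknown gives log [Cd²⁺(aq)] = −3.057, so [Cd²⁺(aq)] ≈ 0.00088 M.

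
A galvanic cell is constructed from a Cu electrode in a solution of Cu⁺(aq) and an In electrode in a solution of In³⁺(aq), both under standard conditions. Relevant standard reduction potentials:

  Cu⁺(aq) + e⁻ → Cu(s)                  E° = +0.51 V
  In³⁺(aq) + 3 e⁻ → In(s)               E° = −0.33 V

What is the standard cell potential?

Of the two couples in this cell, the one with the more positive reduction potential is reduced at the cathode: here that is Cu⁺/Cu (+0.51 V); In³⁺/In (−0.33 V) is the anode.
E°cell = E°(cathode) − E°(anode) = +0.51 − (−0.33) = +0.84 V.

+0.84 V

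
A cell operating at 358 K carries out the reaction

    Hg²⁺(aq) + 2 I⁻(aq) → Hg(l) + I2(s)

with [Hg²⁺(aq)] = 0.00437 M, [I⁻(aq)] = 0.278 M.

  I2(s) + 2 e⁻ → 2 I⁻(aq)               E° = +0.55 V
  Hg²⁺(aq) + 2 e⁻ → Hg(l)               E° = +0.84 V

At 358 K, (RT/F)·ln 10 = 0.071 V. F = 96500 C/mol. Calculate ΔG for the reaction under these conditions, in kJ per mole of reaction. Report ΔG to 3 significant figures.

With Hg²⁺/Hg reduced at the cathode, E°cell = +0.84 − (+0.55) = +0.29 V and n = 2.
Q = 1 / ([Hg²⁺(aq)]·[I⁻(aq)]^2) = 2.96×10^3, so log Q = 3.471 and E = +0.29 − (0.071/2)(3.471) = +0.1668 V.
Finally ΔG = −nFE = −(2)(96500 C/mol)(+0.1668 V) = −32.2 kJ/mol.

−32.2 kJ/mol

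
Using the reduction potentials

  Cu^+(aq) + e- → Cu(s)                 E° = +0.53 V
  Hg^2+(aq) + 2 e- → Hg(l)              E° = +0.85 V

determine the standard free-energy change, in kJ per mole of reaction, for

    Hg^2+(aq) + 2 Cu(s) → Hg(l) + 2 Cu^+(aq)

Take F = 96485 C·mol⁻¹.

In the reaction as written Hg^2+(aq) is reduced, so the Hg²⁺/Hg couple is the cathode and Cu⁺/Cu is the anode.
E°cell = +0.85 − (+0.53) = +0.32 V; balancing electrons gives n = 2.
ΔG° = −nFE°cell = −(2)(96485)(+0.32) J/mol = −61.8 kJ/mol.

−61.8 kJ/mol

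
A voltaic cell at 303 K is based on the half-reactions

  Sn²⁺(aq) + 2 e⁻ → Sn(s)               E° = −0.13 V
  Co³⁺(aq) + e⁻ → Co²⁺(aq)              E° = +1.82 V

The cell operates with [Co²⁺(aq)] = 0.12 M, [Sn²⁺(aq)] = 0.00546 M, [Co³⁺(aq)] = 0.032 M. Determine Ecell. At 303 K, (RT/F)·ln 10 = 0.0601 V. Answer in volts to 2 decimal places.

The Co³⁺/Co²⁺ couple has the more positive E°, so it is the cathode; Sn²⁺/Sn is the anode.
E°cell = E°cat − E°an = +1.82 − (−0.13) = +1.95 V; n = 2.
The balanced reaction is 2 Co³⁺(aq) + Sn(s) → 2 Co²⁺(aq) + Sn²⁺(aq), so Q = ([Co²⁺(aq)]^2·[Sn²⁺(aq)]) / [Co³⁺(aq)]^2 = 0.0768 and log Q = −1.115.
By the Nernst equation, E = +1.95 − (0.0601/2)·(−1.115) = +1.98 V.

+1.98 V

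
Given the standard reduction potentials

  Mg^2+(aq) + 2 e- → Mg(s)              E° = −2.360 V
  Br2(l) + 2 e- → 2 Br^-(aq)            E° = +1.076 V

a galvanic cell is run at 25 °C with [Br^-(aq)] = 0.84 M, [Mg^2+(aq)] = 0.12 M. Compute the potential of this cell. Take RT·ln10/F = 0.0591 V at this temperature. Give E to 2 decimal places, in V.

Br₂/Br⁻ is reduced (cathode, E° = +1.076 V) and Mg²⁺/Mg is oxidized (anode).
E°cell = E°cat − E°an = +1.076 − (−2.360) = +3.436 V; n = 2.
For the overall reaction Br2(l) + Mg(s) → 2 Br^-(aq) + Mg^2+(aq), Q = [Br^-(aq)]^2·[Mg^2+(aq)] = 0.0847, giving log Q = −1.072.
Applying E = E° − (RT ln10/nF)·log Q gives +3.436 − (0.0591/2)(−1.072) = +3.47 V.

+3.47 V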